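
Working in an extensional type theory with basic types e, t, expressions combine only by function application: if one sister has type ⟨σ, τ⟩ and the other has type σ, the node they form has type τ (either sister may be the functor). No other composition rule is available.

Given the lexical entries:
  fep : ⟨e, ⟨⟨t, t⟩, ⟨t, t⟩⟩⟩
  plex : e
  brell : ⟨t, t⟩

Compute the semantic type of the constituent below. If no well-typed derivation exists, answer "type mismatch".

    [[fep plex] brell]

[fep plex]: ⟨e, ⟨⟨t, t⟩, ⟨t, t⟩⟩⟩ applied to e yields ⟨⟨t, t⟩, ⟨t, t⟩⟩.
[[fep plex] brell]: ⟨⟨t, t⟩, ⟨t, t⟩⟩ applied to ⟨t, t⟩ yields ⟨t, t⟩.

⟨t, t⟩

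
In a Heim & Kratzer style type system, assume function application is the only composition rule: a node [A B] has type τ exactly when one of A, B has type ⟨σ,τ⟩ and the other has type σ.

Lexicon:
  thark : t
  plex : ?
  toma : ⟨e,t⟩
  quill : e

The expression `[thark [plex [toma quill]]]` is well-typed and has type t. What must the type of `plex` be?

For [thark [plex [toma quill]]] to have type t with thark of type t, [plex [toma quill]] must be the function: [plex [toma quill]] : ⟨t,t⟩.
For [plex [toma quill]] to have type ⟨t,t⟩ with [toma quill] of type t, plex must be the function: plex : ⟨t,⟨t,t⟩⟩.

⟨t,⟨t,t⟩⟩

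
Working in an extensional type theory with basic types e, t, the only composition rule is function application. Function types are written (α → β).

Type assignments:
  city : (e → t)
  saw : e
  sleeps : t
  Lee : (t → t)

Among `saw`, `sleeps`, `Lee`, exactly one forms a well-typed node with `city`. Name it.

saw — combines: city : (e → t) takes saw : e as argument, giving t.
sleeps : t — neither side's domain matches the other.
Lee : (t → t) — neither side's domain matches the other.

saw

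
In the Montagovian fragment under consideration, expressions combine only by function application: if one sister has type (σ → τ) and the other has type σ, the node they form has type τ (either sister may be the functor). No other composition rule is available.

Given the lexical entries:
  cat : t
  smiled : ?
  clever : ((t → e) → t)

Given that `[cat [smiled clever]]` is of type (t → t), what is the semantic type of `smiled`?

(((t → e) → t) → (t → (t → t)))

[cat [smiled clever]] must have type (t → t). The sister cat has type t; that is not a function onto (t → t), so [smiled clever] must be the functor, of type (t → (t → t)).
[smiled clever] must have type (t → (t → t)). The sister clever has type ((t → e) → t); that is not a function onto (t → (t → t)), so smiled must be the functor, of type (((t → e) → t) → (t → (t → t))).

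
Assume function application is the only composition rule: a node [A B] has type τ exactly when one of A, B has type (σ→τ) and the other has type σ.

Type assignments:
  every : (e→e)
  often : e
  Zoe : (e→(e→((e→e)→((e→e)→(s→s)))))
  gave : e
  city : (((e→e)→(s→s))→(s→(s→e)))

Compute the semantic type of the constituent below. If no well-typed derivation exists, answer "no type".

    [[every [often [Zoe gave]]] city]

[Zoe gave]: functor Zoe : (e→(e→((e→e)→((e→e)→(s→s))))), argument gave : e; result (e→((e→e)→((e→e)→(s→s)))).
[often [Zoe gave]]: functor [Zoe gave] : (e→((e→e)→((e→e)→(s→s)))), argument often : e; result ((e→e)→((e→e)→(s→s))).
[every [often [Zoe gave]]]: functor [often [Zoe gave]] : ((e→e)→((e→e)→(s→s))), argument every : (e→e); result ((e→e)→(s→s)).
[[every [often [Zoe gave]]] city]: functor city : (((e→e)→(s→s))→(s→(s→e))), argument [every [often [Zoe gave]]] : ((e→e)→(s→s)); result (s→(s→e)).

(s→(s→e))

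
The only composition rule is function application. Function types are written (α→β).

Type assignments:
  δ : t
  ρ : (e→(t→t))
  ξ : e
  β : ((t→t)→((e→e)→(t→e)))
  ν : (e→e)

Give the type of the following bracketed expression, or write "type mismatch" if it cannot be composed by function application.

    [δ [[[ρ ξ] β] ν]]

[ρ ξ]: functor ρ : (e→(t→t)), argument ξ : e; result (t→t).
[[ρ ξ] β]: functor β : ((t→t)→((e→e)→(t→e))), argument [ρ ξ] : (t→t); result ((e→e)→(t→e)).
[[[ρ ξ] β] ν]: functor [[ρ ξ] β] : ((e→e)→(t→e)), argument ν : (e→e); result (t→e).
[δ [[[ρ ξ] β] ν]]: functor [[[ρ ξ] β] ν] : (t→e), argument δ : t; result e.

e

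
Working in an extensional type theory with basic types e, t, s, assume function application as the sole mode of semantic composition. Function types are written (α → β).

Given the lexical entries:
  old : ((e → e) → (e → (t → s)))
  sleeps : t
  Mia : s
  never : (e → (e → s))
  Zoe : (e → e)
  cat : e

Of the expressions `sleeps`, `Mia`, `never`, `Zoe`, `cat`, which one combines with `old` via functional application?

Zoe

sleeps : t — neither side's domain matches the other.
Mia : s — neither side's domain matches the other.
never : (e → (e → s)) — neither side's domain matches the other.
Zoe — combines: old : ((e → e) → (e → (t → s))) takes Zoe : (e → e) as argument, giving (e → (t → s)).
cat : e — neither side's domain matches the other.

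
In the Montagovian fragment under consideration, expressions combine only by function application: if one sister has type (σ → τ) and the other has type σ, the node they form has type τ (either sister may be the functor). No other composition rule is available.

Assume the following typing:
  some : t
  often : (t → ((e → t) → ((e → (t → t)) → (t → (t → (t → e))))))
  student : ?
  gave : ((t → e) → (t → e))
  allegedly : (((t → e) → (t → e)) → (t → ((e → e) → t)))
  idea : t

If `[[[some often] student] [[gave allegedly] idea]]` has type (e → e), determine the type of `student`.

At [[[some often] student] [[gave allegedly] idea]] (required: (e → e)): [[gave allegedly] idea] is ((e → e) → t), which is not a function with range (e → e); hence [[some often] student] is the functor — type (((e → e) → t) → (e → e)).
At [[some often] student] (required: (((e → e) → t) → (e → e))): [some often] is ((e → t) → ((e → (t → t)) → (t → (t → (t → e))))), which is not a function with range (((e → e) → t) → (e → e)); hence student is the functor — type (((e → t) → ((e → (t → t)) → (t → (t → (t → e))))) → (((e → e) → t) → (e → e))).

(((e → t) → ((e → (t → t)) → (t → (t → (t → e))))) → (((e → e) → t) → (e → e)))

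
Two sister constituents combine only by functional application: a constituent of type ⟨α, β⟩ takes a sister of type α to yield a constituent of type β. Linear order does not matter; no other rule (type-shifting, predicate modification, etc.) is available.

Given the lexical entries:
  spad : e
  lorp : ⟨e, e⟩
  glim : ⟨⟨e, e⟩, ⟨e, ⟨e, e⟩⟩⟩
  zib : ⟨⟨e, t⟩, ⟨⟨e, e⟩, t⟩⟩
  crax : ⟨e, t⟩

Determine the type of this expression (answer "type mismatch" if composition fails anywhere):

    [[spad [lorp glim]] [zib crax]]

t

[lorp glim] — glim of type ⟨⟨e, e⟩, ⟨e, ⟨e, e⟩⟩⟩ combines with lorp of type ⟨e, e⟩: type ⟨e, ⟨e, e⟩⟩.
[spad [lorp glim]] — [lorp glim] of type ⟨e, ⟨e, e⟩⟩ combines with spad of type e: type ⟨e, e⟩.
[zib crax] — zib of type ⟨⟨e, t⟩, ⟨⟨e, e⟩, t⟩⟩ combines with crax of type ⟨e, t⟩: type ⟨⟨e, e⟩, t⟩.
[[spad [lorp glim]] [zib crax]] — [zib crax] of type ⟨⟨e, e⟩, t⟩ combines with [spad [lorp glim]] of type ⟨e, e⟩: type t.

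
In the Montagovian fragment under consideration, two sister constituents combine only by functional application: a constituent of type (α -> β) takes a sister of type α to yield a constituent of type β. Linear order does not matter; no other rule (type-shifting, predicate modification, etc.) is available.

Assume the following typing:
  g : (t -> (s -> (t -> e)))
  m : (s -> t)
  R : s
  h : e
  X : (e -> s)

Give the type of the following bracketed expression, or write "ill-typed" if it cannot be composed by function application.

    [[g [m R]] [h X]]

(t -> e)

[m R]: functor m : (s -> t), argument R : s; result t.
[g [m R]]: functor g : (t -> (s -> (t -> e))), argument [m R] : t; result (s -> (t -> e)).
[h X]: functor X : (e -> s), argument h : e; result s.
[[g [m R]] [h X]]: functor [g [m R]] : (s -> (t -> e)), argument [h X] : s; result (t -> e).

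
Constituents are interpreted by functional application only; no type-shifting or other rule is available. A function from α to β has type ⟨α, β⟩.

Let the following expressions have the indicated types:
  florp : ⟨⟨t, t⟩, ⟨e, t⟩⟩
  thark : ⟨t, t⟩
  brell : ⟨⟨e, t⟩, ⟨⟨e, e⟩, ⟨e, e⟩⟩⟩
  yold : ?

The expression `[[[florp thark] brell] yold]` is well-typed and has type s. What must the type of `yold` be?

⟨⟨⟨e, e⟩, ⟨e, e⟩⟩, s⟩

[[[florp thark] brell] yold] is required to be s. [[florp thark] brell] : ⟨⟨e, e⟩, ⟨e, e⟩⟩ cannot yield s as functor, so yold : ⟨⟨⟨e, e⟩, ⟨e, e⟩⟩, s⟩.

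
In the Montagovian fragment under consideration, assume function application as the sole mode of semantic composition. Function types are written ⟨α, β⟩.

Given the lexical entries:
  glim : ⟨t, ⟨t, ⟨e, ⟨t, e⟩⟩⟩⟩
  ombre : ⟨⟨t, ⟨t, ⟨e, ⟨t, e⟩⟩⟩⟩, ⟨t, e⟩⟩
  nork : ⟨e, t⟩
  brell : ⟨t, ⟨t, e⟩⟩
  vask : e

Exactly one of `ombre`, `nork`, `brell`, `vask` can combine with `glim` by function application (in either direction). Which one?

ombre — combines: ombre : ⟨⟨t, ⟨t, ⟨e, ⟨t, e⟩⟩⟩⟩, ⟨t, e⟩⟩ takes glim : ⟨t, ⟨t, ⟨e, ⟨t, e⟩⟩⟩⟩ as argument, giving ⟨t, e⟩.
nork : ⟨e, t⟩ — glim needs t; nork needs e; neither fits.
brell : ⟨t, ⟨t, e⟩⟩ — glim needs t; brell needs t; neither fits.
vask : e — glim needs t; vask needs nothing (atomic); neither fits.

ombre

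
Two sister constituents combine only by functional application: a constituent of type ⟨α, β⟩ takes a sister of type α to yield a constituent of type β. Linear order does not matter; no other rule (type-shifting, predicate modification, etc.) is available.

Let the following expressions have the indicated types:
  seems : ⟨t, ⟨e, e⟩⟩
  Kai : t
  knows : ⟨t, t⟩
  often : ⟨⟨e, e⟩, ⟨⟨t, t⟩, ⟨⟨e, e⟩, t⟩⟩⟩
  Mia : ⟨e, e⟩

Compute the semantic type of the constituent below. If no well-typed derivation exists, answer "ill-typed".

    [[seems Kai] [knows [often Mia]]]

t

[seems Kai]: functor seems : ⟨t, ⟨e, e⟩⟩, argument Kai : t; result ⟨e, e⟩.
[often Mia]: functor often : ⟨⟨e, e⟩, ⟨⟨t, t⟩, ⟨⟨e, e⟩, t⟩⟩⟩, argument Mia : ⟨e, e⟩; result ⟨⟨t, t⟩, ⟨⟨e, e⟩, t⟩⟩.
[knows [often Mia]]: functor [often Mia] : ⟨⟨t, t⟩, ⟨⟨e, e⟩, t⟩⟩, argument knows : ⟨t, t⟩; result ⟨⟨e, e⟩, t⟩.
[[seems Kai] [knows [often Mia]]]: functor [knows [often Mia]] : ⟨⟨e, e⟩, t⟩, argument [seems Kai] : ⟨e, e⟩; result t.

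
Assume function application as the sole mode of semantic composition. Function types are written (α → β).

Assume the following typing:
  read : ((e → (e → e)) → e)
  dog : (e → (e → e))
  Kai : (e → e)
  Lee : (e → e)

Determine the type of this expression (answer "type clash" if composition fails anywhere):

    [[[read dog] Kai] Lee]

[read dog]: functor read : ((e → (e → e)) → e), argument dog : (e → (e → e)); result e.
[[read dog] Kai]: functor Kai : (e → e), argument [read dog] : e; result e.
[[[read dog] Kai] Lee]: functor Lee : (e → e), argument [[read dog] Kai] : e; result e.

e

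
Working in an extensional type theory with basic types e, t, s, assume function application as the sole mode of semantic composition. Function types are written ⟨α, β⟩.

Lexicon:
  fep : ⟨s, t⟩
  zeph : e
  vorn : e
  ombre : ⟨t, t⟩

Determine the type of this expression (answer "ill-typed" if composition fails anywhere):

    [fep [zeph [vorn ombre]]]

[vorn ombre]: e and ⟨t, t⟩ cannot combine by function application — type clash.

ill-typed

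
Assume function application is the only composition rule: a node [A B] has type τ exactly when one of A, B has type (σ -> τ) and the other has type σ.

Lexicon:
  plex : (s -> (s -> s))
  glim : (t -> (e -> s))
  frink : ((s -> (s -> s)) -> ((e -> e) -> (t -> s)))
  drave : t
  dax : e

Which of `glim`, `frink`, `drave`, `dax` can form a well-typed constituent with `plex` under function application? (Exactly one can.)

glim : (t -> (e -> s)) — does not combine with plex.
frink — combines: frink : ((s -> (s -> s)) -> ((e -> e) -> (t -> s))) takes plex : (s -> (s -> s)) as argument, giving ((e -> e) -> (t -> s)).
drave : t — does not combine with plex.
dax : e — does not combine with plex.

frink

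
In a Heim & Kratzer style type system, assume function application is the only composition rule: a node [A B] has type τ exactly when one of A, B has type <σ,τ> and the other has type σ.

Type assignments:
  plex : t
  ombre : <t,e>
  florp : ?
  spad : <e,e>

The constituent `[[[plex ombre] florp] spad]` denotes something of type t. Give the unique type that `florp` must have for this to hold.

[[[plex ombre] florp] spad] is required to be t. spad : <e,e> cannot yield t as functor, so [[plex ombre] florp] : <<e,e>,t>.
[[plex ombre] florp] is required to be <<e,e>,t>. [plex ombre] : e cannot yield <<e,e>,t> as functor, so florp : <e,<<e,e>,t>>.

<e,<<e,e>,t>>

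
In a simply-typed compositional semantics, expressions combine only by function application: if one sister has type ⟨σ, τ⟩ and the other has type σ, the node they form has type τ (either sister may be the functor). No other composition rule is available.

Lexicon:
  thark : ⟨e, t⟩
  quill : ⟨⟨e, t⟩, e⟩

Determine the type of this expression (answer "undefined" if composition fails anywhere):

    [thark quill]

At [thark quill], quill : ⟨⟨e, t⟩, e⟩ takes thark : ⟨e, t⟩, giving e.

e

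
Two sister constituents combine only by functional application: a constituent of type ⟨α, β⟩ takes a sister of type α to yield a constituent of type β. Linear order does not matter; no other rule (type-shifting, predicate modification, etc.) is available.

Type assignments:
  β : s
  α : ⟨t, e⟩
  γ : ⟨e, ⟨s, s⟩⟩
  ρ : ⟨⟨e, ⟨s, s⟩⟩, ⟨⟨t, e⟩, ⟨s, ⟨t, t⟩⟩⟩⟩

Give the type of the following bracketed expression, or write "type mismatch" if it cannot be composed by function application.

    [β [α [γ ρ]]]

[γ ρ]: functor ρ : ⟨⟨e, ⟨s, s⟩⟩, ⟨⟨t, e⟩, ⟨s, ⟨t, t⟩⟩⟩⟩, argument γ : ⟨e, ⟨s, s⟩⟩; result ⟨⟨t, e⟩, ⟨s, ⟨t, t⟩⟩⟩.
[α [γ ρ]]: functor [γ ρ] : ⟨⟨t, e⟩, ⟨s, ⟨t, t⟩⟩⟩, argument α : ⟨t, e⟩; result ⟨s, ⟨t, t⟩⟩.
[β [α [γ ρ]]]: functor [α [γ ρ]] : ⟨s, ⟨t, t⟩⟩, argument β : s; result ⟨t, t⟩.

⟨t, t⟩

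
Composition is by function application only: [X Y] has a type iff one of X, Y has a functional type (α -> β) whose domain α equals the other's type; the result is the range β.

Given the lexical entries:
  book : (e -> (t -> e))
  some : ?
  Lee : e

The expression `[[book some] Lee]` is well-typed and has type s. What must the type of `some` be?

[[book some] Lee] is required to be s. Lee : e cannot yield s as functor, so [book some] : (e -> s).
[book some] is required to be (e -> s). book : (e -> (t -> e)) cannot yield (e -> s) as functor, so some : ((e -> (t -> e)) -> (e -> s)).

((e -> (t -> e)) -> (e -> s))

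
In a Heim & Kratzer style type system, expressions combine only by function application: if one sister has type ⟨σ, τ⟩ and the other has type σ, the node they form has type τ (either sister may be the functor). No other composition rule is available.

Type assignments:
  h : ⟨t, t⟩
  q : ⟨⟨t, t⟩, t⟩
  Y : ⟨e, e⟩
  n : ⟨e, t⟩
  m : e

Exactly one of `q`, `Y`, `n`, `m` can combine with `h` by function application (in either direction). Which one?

q — combines: q : ⟨⟨t, t⟩, t⟩ takes h : ⟨t, t⟩ as argument, giving t.
Y : ⟨e, e⟩ — neither side's domain matches the other.
n : ⟨e, t⟩ — neither side's domain matches the other.
m : e — neither side's domain matches the other.

q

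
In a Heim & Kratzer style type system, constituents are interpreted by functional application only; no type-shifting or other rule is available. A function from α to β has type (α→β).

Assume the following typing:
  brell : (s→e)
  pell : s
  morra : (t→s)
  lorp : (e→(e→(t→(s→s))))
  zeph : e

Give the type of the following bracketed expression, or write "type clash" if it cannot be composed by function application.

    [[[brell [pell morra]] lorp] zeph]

type clash

[pell morra]: s with (t→s) — neither is a function whose domain matches the other; composition fails here.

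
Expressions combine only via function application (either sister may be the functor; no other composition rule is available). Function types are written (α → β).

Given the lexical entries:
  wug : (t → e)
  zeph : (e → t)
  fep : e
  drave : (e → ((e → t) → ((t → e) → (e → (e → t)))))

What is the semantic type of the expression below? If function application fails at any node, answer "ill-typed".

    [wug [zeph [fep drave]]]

[fep drave]: drave is (e → ((e → t) → ((t → e) → (e → (e → t))))), fep is e; result ((e → t) → ((t → e) → (e → (e → t)))).
[zeph [fep drave]]: [fep drave] is ((e → t) → ((t → e) → (e → (e → t)))), zeph is (e → t); result ((t → e) → (e → (e → t))).
[wug [zeph [fep drave]]]: [zeph [fep drave]] is ((t → e) → (e → (e → t))), wug is (t → e); result (e → (e → t)).

(e → (e → t))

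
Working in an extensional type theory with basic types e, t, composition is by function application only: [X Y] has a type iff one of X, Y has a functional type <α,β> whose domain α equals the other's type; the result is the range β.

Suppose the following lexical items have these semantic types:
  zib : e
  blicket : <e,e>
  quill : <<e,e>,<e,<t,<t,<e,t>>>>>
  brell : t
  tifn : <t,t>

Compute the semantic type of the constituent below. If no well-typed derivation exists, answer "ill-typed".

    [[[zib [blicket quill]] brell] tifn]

ill-typed

[blicket quill]: quill is <<e,e>,<e,<t,<t,<e,t>>>>>, blicket is <e,e>; result <e,<t,<t,<e,t>>>>.
[zib [blicket quill]]: [blicket quill] is <e,<t,<t,<e,t>>>>, zib is e; result <t,<t,<e,t>>>.
[[zib [blicket quill]] brell]: [zib [blicket quill]] is <t,<t,<e,t>>>, brell is t; result <t,<e,t>>.
[[[zib [blicket quill]] brell] tifn]: <t,<e,t>> and <t,t> cannot combine by function application — type clash.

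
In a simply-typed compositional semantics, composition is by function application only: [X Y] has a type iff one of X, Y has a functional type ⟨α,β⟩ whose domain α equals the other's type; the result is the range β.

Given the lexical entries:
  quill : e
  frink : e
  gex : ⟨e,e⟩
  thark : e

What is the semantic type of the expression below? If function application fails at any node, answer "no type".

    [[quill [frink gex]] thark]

[frink gex]: ⟨e,e⟩ applied to e yields e.
At [quill [frink gex]]: neither e nor e can take the other as argument; the node is ill-typed.

no type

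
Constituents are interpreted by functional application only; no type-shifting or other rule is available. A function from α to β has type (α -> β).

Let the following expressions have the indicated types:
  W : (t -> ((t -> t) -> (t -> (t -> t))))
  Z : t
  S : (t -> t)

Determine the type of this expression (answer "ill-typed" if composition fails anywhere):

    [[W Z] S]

[W Z]: (t -> ((t -> t) -> (t -> (t -> t)))) applied to t yields ((t -> t) -> (t -> (t -> t))).
[[W Z] S]: ((t -> t) -> (t -> (t -> t))) applied to (t -> t) yields (t -> (t -> t)).

(t -> (t -> t))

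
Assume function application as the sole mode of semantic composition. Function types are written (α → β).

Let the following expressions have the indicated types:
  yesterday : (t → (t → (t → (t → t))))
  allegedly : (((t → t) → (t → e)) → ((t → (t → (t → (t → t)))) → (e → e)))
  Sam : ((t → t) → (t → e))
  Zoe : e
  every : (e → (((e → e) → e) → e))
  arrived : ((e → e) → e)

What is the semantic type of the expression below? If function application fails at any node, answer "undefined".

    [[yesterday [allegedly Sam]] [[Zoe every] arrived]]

e

[allegedly Sam] — allegedly of type (((t → t) → (t → e)) → ((t → (t → (t → (t → t)))) → (e → e))) combines with Sam of type ((t → t) → (t → e)): type ((t → (t → (t → (t → t)))) → (e → e)).
[yesterday [allegedly Sam]] — [allegedly Sam] of type ((t → (t → (t → (t → t)))) → (e → e)) combines with yesterday of type (t → (t → (t → (t → t)))): type (e → e).
[Zoe every] — every of type (e → (((e → e) → e) → e)) combines with Zoe of type e: type (((e → e) → e) → e).
[[Zoe every] arrived] — [Zoe every] of type (((e → e) → e) → e) combines with arrived of type ((e → e) → e): type e.
[[yesterday [allegedly Sam]] [[Zoe every] arrived]] — [yesterday [allegedly Sam]] of type (e → e) combines with [[Zoe every] arrived] of type e: type e.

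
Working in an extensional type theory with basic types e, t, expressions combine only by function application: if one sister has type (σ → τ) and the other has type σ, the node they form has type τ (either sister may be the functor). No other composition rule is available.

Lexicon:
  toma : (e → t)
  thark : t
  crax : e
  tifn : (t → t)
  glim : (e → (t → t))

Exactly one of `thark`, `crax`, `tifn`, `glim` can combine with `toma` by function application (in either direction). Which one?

thark : t — does not combine with toma.
crax — combines: toma : (e → t) takes crax : e as argument, giving t.
tifn : (t → t) — does not combine with toma.
glim : (e → (t → t)) — does not combine with toma.

crax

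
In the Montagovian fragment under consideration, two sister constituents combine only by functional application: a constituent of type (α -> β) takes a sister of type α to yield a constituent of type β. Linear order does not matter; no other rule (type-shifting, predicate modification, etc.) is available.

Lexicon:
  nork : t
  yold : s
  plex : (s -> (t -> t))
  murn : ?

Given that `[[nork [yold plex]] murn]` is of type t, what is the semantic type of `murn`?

(t -> t)

At [[nork [yold plex]] murn] (required: t): [nork [yold plex]] is t, which is not a function with range t; hence murn is the functor — type (t -> t).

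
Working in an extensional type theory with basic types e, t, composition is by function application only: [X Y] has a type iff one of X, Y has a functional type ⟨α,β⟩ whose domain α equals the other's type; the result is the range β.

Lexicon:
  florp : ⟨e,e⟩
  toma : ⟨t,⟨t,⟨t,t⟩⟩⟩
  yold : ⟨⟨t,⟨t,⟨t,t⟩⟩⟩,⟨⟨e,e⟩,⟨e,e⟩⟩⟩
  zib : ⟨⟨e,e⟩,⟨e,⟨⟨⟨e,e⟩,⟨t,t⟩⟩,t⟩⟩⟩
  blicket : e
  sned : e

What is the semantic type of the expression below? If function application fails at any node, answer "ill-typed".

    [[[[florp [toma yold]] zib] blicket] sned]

ill-typed

At [toma yold], yold : ⟨⟨t,⟨t,⟨t,t⟩⟩⟩,⟨⟨e,e⟩,⟨e,e⟩⟩⟩ takes toma : ⟨t,⟨t,⟨t,t⟩⟩⟩, giving ⟨⟨e,e⟩,⟨e,e⟩⟩.
At [florp [toma yold]], [toma yold] : ⟨⟨e,e⟩,⟨e,e⟩⟩ takes florp : ⟨e,e⟩, giving ⟨e,e⟩.
At [[florp [toma yold]] zib], zib : ⟨⟨e,e⟩,⟨e,⟨⟨⟨e,e⟩,⟨t,t⟩⟩,t⟩⟩⟩ takes [florp [toma yold]] : ⟨e,e⟩, giving ⟨e,⟨⟨⟨e,e⟩,⟨t,t⟩⟩,t⟩⟩.
At [[[florp [toma yold]] zib] blicket], [[florp [toma yold]] zib] : ⟨e,⟨⟨⟨e,e⟩,⟨t,t⟩⟩,t⟩⟩ takes blicket : e, giving ⟨⟨⟨e,e⟩,⟨t,t⟩⟩,t⟩.
At [[[[florp [toma yold]] zib] blicket] sned]: neither ⟨⟨⟨e,e⟩,⟨t,t⟩⟩,t⟩ nor e can take the other as argument; the node is ill-typed.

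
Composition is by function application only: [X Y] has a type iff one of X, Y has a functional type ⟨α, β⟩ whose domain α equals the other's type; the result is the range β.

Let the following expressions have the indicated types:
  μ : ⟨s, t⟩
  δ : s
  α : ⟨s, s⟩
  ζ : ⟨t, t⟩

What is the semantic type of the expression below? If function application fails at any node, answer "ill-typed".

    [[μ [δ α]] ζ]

[δ α]: ⟨s, s⟩ applied to s yields s.
[μ [δ α]]: ⟨s, t⟩ applied to s yields t.
[[μ [δ α]] ζ]: ⟨t, t⟩ applied to t yields t.

t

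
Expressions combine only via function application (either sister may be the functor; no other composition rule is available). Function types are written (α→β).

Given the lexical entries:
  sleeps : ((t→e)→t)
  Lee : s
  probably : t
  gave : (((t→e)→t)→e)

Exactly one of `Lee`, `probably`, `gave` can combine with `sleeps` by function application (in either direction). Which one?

gave

Lee : s — sleeps needs (t→e); Lee needs nothing (atomic); neither fits.
probably : t — sleeps needs (t→e); probably needs nothing (atomic); neither fits.
gave — combines: gave : (((t→e)→t)→e) takes sleeps : ((t→e)→t) as argument, giving e.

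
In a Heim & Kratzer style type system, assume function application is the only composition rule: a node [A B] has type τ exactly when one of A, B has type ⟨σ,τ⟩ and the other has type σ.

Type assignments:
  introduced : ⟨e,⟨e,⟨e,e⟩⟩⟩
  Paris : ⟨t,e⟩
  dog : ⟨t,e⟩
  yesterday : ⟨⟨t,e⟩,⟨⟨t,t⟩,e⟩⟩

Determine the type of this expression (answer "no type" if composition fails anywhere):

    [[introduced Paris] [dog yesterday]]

no type

[introduced Paris]: ⟨e,⟨e,⟨e,e⟩⟩⟩ with ⟨t,e⟩ — neither is a function whose domain matches the other; composition fails here.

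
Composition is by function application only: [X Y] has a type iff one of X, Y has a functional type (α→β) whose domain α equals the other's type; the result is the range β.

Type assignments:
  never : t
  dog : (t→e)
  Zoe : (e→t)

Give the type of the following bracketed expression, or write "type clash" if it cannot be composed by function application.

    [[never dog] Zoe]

[never dog] — dog of type (t→e) combines with never of type t: type e.
[[never dog] Zoe] — Zoe of type (e→t) combines with [never dog] of type e: type t.

t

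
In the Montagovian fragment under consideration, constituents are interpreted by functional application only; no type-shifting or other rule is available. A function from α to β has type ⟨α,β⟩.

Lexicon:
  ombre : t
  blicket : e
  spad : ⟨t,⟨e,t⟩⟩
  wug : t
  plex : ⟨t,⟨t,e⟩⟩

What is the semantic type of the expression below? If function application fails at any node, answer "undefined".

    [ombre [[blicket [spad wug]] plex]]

e

[spad wug]: spad is ⟨t,⟨e,t⟩⟩, wug is t; result ⟨e,t⟩.
[blicket [spad wug]]: [spad wug] is ⟨e,t⟩, blicket is e; result t.
[[blicket [spad wug]] plex]: plex is ⟨t,⟨t,e⟩⟩, [blicket [spad wug]] is t; result ⟨t,e⟩.
[ombre [[blicket [spad wug]] plex]]: [[blicket [spad wug]] plex] is ⟨t,e⟩, ombre is t; result e.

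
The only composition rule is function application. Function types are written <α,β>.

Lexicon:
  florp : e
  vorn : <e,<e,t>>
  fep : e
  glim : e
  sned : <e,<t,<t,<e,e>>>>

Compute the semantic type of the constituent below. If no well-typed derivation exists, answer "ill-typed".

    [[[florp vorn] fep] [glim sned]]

<t,<e,e>>

[florp vorn] — vorn of type <e,<e,t>> combines with florp of type e: type <e,t>.
[[florp vorn] fep] — [florp vorn] of type <e,t> combines with fep of type e: type t.
[glim sned] — sned of type <e,<t,<t,<e,e>>>> combines with glim of type e: type <t,<t,<e,e>>>.
[[[florp vorn] fep] [glim sned]] — [glim sned] of type <t,<t,<e,e>>> combines with [[florp vorn] fep] of type t: type <t,<e,e>>.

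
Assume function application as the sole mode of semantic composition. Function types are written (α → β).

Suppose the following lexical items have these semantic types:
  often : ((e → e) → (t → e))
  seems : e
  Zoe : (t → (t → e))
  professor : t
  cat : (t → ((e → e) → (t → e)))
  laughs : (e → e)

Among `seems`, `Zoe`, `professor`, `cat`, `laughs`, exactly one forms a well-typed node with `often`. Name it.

laughs

seems : e — does not combine with often.
Zoe : (t → (t → e)) — does not combine with often.
professor : t — does not combine with often.
cat : (t → ((e → e) → (t → e))) — does not combine with often.
laughs — combines: often : ((e → e) → (t → e)) takes laughs : (e → e) as argument, giving (t → e).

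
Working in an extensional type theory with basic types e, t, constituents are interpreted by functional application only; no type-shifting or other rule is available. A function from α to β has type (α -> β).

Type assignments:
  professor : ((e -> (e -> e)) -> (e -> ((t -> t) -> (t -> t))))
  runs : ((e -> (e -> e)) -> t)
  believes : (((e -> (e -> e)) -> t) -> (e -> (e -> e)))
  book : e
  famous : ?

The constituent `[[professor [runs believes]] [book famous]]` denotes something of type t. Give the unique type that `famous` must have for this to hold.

(e -> ((e -> ((t -> t) -> (t -> t))) -> t))

For [[professor [runs believes]] [book famous]] to have type t with [professor [runs believes]] of type (e -> ((t -> t) -> (t -> t))), [book famous] must be the function: [book famous] : ((e -> ((t -> t) -> (t -> t))) -> t).
For [book famous] to have type ((e -> ((t -> t) -> (t -> t))) -> t) with book of type e, famous must be the function: famous : (e -> ((e -> ((t -> t) -> (t -> t))) -> t)).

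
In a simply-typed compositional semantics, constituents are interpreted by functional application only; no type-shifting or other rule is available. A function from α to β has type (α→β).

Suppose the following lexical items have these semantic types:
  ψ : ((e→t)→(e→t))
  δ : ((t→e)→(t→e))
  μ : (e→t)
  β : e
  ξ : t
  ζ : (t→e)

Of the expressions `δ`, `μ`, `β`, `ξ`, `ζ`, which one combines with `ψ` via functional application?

μ

δ : ((t→e)→(t→e)) — ψ needs (e→t); δ needs (t→e); neither fits.
μ — combines: ψ : ((e→t)→(e→t)) takes μ : (e→t) as argument, giving (e→t).
β : e — ψ needs (e→t); β needs nothing (atomic); neither fits.
ξ : t — ψ needs (e→t); ξ needs nothing (atomic); neither fits.
ζ : (t→e) — ψ needs (e→t); ζ needs t; neither fits.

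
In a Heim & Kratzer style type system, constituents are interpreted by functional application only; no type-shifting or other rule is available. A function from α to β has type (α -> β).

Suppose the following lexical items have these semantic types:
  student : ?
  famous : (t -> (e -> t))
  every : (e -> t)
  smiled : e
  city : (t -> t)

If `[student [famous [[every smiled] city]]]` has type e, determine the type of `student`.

((e -> t) -> e)

[student [famous [[every smiled] city]]] must have type e. The sister [famous [[every smiled] city]] has type (e -> t); that is not a function onto e, so student must be the functor, of type ((e -> t) -> e).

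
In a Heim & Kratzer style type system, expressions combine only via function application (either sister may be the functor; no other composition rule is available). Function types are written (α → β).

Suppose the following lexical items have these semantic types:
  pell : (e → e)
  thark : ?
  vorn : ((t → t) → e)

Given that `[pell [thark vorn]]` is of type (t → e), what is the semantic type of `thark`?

(((t → t) → e) → ((e → e) → (t → e)))

For [pell [thark vorn]] to have type (t → e) with pell of type (e → e), [thark vorn] must be the function: [thark vorn] : ((e → e) → (t → e)).
For [thark vorn] to have type ((e → e) → (t → e)) with vorn of type ((t → t) → e), thark must be the function: thark : (((t → t) → e) → ((e → e) → (t → e))).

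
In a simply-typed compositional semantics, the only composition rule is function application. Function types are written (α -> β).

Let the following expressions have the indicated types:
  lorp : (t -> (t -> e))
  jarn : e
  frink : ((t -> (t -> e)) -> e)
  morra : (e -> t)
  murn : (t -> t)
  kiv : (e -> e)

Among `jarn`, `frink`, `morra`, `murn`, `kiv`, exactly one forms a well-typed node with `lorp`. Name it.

jarn : e — lorp needs t; jarn needs nothing (atomic); neither fits.
frink — combines: frink : ((t -> (t -> e)) -> e) takes lorp : (t -> (t -> e)) as argument, giving e.
morra : (e -> t) — lorp needs t; morra needs e; neither fits.
murn : (t -> t) — lorp needs t; murn needs t; neither fits.
kiv : (e -> e) — lorp needs t; kiv needs e; neither fits.

frink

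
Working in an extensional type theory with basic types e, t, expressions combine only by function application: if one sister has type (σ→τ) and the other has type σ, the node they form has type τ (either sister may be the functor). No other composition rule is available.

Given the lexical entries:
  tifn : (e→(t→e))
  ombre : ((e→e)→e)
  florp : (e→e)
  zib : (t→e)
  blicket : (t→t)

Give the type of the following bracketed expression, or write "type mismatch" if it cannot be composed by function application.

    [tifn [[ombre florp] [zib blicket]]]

type mismatch

At [ombre florp], ombre : ((e→e)→e) takes florp : (e→e), giving e.
[zib blicket]: (t→e) and (t→t) cannot combine by function application — type clash.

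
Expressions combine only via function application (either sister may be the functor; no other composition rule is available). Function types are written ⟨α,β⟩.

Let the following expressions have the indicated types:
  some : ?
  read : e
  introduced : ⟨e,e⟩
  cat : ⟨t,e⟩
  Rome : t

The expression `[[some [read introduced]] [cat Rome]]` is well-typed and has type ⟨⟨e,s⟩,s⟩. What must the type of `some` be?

⟨e,⟨e,⟨⟨e,s⟩,s⟩⟩⟩

At [[some [read introduced]] [cat Rome]] (required: ⟨⟨e,s⟩,s⟩): [cat Rome] is e, which is not a function with range ⟨⟨e,s⟩,s⟩; hence [some [read introduced]] is the functor — type ⟨e,⟨⟨e,s⟩,s⟩⟩.
At [some [read introduced]] (required: ⟨e,⟨⟨e,s⟩,s⟩⟩): [read introduced] is e, which is not a function with range ⟨e,⟨⟨e,s⟩,s⟩⟩; hence some is the functor — type ⟨e,⟨e,⟨⟨e,s⟩,s⟩⟩⟩.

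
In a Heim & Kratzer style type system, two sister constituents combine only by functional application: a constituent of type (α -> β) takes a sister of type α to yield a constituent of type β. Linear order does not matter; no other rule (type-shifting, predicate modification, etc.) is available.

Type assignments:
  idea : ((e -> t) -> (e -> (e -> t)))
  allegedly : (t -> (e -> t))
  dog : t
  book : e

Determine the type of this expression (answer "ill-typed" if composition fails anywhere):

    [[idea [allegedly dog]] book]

[allegedly dog]: allegedly is (t -> (e -> t)), dog is t; result (e -> t).
[idea [allegedly dog]]: idea is ((e -> t) -> (e -> (e -> t))), [allegedly dog] is (e -> t); result (e -> (e -> t)).
[[idea [allegedly dog]] book]: [idea [allegedly dog]] is (e -> (e -> t)), book is e; result (e -> t).

(e -> t)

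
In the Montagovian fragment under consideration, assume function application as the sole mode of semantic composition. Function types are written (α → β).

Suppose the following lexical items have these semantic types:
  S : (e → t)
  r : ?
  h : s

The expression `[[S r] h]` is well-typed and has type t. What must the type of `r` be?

((e → t) → (s → t))

For [[S r] h] to have type t with h of type s, [S r] must be the function: [S r] : (s → t).
For [S r] to have type (s → t) with S of type (e → t), r must be the function: r : ((e → t) → (s → t)).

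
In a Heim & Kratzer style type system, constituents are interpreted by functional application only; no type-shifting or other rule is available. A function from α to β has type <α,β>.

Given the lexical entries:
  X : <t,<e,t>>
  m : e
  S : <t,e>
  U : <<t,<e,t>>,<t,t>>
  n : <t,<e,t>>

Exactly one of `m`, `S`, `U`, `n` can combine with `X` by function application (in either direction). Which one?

m : e — X needs t; m needs nothing (atomic); neither fits.
S : <t,e> — X needs t; S needs t; neither fits.
U — combines: U : <<t,<e,t>>,<t,t>> takes X : <t,<e,t>> as argument, giving <t,t>.
n : <t,<e,t>> — X needs t; n needs t; neither fits.

U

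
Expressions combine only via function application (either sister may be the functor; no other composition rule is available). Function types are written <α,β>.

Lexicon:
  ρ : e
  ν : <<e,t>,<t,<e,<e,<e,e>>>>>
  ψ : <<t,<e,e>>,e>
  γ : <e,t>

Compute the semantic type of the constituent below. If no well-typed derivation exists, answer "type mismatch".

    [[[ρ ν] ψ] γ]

type mismatch

At [ρ ν]: neither e nor <<e,t>,<t,<e,<e,<e,e>>>>> can take the other as argument; the node is ill-typed.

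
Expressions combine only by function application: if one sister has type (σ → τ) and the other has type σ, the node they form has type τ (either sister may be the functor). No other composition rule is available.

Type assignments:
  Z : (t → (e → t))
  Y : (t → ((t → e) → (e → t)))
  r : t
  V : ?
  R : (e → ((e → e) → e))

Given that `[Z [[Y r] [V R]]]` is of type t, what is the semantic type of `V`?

((e → ((e → e) → e)) → (((t → e) → (e → t)) → ((t → (e → t)) → t)))

[Z [[Y r] [V R]]] is required to be t. Z : (t → (e → t)) cannot yield t as functor, so [[Y r] [V R]] : ((t → (e → t)) → t).
[[Y r] [V R]] is required to be ((t → (e → t)) → t). [Y r] : ((t → e) → (e → t)) cannot yield ((t → (e → t)) → t) as functor, so [V R] : (((t → e) → (e → t)) → ((t → (e → t)) → t)).
[V R] is required to be (((t → e) → (e → t)) → ((t → (e → t)) → t)). R : (e → ((e → e) → e)) cannot yield (((t → e) → (e → t)) → ((t → (e → t)) → t)) as functor, so V : ((e → ((e → e) → e)) → (((t → e) → (e → t)) → ((t → (e → t)) → t))).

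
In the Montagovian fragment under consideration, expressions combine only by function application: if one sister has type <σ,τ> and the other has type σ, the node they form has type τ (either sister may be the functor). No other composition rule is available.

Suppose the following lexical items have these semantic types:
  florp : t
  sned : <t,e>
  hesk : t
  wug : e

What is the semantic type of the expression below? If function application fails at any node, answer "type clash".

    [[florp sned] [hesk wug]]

type clash

[florp sned]: <t,e> applied to t yields e.
[hesk wug]: t with e — neither is a function whose domain matches the other; composition fails here.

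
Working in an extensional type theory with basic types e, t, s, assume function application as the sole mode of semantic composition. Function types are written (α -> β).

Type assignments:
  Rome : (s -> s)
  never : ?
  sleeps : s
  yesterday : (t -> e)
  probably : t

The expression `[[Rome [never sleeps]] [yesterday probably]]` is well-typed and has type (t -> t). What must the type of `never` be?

For [[Rome [never sleeps]] [yesterday probably]] to have type (t -> t) with [yesterday probably] of type e, [Rome [never sleeps]] must be the function: [Rome [never sleeps]] : (e -> (t -> t)).
For [Rome [never sleeps]] to have type (e -> (t -> t)) with Rome of type (s -> s), [never sleeps] must be the function: [never sleeps] : ((s -> s) -> (e -> (t -> t))).
For [never sleeps] to have type ((s -> s) -> (e -> (t -> t))) with sleeps of type s, never must be the function: never : (s -> ((s -> s) -> (e -> (t -> t)))).

(s -> ((s -> s) -> (e -> (t -> t))))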